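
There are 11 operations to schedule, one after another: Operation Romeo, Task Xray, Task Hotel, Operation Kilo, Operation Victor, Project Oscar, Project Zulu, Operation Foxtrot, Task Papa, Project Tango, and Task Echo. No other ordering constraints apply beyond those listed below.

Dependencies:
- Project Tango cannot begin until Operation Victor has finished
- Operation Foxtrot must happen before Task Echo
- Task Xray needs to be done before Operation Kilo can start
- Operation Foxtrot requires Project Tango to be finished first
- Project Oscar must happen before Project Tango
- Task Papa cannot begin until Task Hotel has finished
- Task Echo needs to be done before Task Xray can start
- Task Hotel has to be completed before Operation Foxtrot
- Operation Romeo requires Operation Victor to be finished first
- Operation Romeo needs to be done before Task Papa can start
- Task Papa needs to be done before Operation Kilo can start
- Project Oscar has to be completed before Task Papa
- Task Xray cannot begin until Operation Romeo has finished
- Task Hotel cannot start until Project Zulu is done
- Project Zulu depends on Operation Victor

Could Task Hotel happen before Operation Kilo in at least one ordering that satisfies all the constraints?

Yes

The constraints force Task Hotel before Operation Kilo, so yes — every valid ordering has Task Hotel earlier.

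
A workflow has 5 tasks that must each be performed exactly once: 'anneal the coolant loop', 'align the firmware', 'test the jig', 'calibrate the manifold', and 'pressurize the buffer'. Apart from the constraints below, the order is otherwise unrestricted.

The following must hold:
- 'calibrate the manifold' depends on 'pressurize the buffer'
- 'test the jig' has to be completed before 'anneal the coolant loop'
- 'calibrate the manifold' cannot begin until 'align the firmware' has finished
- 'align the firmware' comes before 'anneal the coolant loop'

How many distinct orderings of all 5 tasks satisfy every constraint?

16

The tasks with no prerequisites are 'align the firmware', 'test the jig', 'pressurize the buffer'; any of them can be placed first.
Counting all ways to extend the partial order to a total order gives 16.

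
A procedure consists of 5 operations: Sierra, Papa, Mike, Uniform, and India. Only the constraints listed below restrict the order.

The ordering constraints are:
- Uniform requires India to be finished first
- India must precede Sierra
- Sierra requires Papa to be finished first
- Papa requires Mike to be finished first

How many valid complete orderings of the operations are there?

9

The operations with no prerequisites are Mike, India; any of them can be placed first.
Enumerating by repeatedly choosing an available operation (one whose prerequisites are all placed) gives 9 distinct complete orderings.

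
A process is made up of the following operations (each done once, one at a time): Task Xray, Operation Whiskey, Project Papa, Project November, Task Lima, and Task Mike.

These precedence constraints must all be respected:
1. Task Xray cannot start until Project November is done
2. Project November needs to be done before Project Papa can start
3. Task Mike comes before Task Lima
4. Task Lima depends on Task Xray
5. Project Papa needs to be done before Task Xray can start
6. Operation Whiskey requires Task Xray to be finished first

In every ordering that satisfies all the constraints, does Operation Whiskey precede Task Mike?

No chain of constraints connects Operation Whiskey to Task Mike in either direction.
There exist valid orderings with Task Mike before Operation Whiskey, so Operation Whiskey is not required to come first.

No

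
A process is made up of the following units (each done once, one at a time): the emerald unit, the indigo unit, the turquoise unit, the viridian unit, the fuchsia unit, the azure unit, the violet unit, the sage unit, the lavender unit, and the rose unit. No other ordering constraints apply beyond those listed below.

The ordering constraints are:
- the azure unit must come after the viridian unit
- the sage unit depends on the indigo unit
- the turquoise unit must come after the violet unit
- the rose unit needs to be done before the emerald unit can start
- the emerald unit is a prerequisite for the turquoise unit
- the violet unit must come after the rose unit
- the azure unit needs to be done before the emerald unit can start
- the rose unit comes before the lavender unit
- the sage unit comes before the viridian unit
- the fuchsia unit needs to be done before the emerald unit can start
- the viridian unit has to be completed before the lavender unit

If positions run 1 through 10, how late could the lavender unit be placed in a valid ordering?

Nothing depends on the lavender unit, so it can be the final unit, position 10.

10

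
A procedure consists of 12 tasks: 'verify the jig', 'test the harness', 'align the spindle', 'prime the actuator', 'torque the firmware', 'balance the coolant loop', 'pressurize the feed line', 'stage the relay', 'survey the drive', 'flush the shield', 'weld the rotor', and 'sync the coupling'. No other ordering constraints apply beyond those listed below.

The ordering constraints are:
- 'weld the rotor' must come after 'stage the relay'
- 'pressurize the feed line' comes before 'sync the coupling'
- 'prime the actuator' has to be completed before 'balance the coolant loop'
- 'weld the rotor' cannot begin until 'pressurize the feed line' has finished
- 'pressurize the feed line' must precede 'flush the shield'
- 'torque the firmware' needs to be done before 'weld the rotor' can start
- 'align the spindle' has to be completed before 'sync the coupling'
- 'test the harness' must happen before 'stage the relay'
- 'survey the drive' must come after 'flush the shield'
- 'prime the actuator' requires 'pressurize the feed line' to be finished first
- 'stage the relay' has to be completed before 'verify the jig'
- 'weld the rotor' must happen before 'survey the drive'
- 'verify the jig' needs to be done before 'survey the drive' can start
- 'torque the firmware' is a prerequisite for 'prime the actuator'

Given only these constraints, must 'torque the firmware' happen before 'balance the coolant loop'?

Yes

Chaining the stated constraints: 'torque the firmware' → 'prime the actuator' → 'balance the coolant loop'.
That forces 'torque the firmware' before 'balance the coolant loop' in every valid schedule.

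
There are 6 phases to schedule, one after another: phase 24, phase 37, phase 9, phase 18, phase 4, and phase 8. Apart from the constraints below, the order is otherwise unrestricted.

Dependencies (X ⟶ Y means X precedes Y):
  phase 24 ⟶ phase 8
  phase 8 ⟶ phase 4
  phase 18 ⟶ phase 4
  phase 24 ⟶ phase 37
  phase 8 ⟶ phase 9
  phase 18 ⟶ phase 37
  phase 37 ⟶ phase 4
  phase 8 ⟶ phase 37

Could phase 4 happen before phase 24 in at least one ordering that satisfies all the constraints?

The constraints give a chain phase 24 → phase 37 → phase 4, which forces phase 24 before phase 4.
So no valid ordering can have phase 4 before phase 24.

No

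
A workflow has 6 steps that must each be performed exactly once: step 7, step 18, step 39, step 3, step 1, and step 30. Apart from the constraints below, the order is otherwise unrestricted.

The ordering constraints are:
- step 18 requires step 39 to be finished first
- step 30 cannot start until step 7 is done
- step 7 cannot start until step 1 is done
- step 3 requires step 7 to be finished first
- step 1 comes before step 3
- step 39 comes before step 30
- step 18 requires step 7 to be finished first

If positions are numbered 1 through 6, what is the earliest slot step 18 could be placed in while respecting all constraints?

The steps that are forced before step 18, directly or transitively, are step 7, step 39, step 1. That's 3 steps.
With 3 mandatory predecessors, the earliest step 18 can sit is position 3+1 = 4, and placing just those 3 first achieves it.

4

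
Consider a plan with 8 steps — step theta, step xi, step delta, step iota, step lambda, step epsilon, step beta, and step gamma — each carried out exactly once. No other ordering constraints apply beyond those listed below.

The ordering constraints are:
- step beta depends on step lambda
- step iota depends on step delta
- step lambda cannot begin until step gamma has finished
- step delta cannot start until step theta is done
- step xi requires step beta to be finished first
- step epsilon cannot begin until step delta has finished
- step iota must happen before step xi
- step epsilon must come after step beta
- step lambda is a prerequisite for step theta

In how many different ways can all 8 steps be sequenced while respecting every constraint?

Only step gamma has no prerequisites, so it must go first.
Enumerating by repeatedly choosing an available step (one whose prerequisites are all placed) gives 11 distinct complete orderings.

11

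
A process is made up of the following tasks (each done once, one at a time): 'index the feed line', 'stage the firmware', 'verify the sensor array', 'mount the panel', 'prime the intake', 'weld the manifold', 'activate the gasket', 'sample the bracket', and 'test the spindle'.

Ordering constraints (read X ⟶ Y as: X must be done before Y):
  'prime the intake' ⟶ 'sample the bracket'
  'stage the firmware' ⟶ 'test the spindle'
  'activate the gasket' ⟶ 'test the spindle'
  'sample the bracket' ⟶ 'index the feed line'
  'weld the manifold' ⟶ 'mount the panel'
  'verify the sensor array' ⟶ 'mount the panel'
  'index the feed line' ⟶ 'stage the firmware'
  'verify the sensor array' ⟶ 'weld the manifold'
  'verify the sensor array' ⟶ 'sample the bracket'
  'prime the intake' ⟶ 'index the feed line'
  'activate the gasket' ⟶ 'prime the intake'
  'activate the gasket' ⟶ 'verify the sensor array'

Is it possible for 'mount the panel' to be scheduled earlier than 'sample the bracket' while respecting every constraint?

Yes

The constraints leave 'mount the panel' and 'sample the bracket' unordered relative to each other; nothing requires 'sample the bracket' earlier.
So a valid ordering placing 'mount the panel' earlier than 'sample the bracket' exists.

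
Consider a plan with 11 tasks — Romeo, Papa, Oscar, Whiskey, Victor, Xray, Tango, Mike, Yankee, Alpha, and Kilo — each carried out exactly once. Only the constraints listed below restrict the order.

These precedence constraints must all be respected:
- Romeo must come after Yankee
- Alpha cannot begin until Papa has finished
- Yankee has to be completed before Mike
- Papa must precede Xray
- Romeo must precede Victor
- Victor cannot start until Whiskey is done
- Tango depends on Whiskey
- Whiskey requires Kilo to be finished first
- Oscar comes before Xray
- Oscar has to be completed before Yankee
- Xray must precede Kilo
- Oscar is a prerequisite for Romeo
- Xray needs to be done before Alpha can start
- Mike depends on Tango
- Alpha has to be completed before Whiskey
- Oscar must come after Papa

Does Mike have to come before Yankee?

No

In fact the dependencies run the other way: Yankee → Mike.
So Mike does not have to come before Yankee — it cannot.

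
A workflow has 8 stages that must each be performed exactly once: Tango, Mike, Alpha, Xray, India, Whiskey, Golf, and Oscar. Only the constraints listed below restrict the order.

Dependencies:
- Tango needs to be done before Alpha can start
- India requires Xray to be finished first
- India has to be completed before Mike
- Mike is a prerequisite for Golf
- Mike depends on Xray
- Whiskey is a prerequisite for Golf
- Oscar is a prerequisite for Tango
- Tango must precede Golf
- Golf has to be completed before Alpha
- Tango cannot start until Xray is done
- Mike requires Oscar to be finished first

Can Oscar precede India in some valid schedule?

Nothing in the constraints forces India before Oscar — there is no chain from India to Oscar.
That means at least one valid schedule has Oscar before India.

Yes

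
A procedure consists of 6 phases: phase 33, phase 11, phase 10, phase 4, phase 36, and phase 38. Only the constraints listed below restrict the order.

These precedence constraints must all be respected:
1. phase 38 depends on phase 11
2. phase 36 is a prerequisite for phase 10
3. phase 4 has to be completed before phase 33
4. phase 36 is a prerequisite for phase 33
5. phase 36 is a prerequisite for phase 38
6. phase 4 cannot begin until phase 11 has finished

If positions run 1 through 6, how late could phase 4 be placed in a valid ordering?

The only phase forced after phase 4 (directly or by a chain) is phase 33.
So at least 1 phase follows phase 4, putting phase 4 no later than position 5. That position is achievable by scheduling everything else first.

5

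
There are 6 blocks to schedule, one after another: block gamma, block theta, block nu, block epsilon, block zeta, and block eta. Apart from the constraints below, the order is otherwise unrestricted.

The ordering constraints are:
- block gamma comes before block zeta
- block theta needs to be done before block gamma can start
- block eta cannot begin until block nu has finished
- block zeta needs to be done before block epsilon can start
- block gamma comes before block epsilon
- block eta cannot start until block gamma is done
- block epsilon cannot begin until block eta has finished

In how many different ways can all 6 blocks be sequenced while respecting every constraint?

2 blocks have no prerequisites (block theta, block nu), so any of them could come first.
Enumerating by repeatedly choosing an available block (one whose prerequisites are all placed) gives 7 distinct complete orderings.

7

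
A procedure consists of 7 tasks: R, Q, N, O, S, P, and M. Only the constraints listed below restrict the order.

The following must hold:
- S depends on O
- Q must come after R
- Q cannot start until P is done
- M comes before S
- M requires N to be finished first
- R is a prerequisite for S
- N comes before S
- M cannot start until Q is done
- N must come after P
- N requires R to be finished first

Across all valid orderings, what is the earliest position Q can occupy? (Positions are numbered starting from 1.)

Every task that must precede Q has to come before it. Tracing all chains that end at Q, those tasks are: R, P — 2 in total.
With 2 mandatory predecessors, the earliest Q can sit is position 2+1 = 3, and placing just those 2 first achieves it.

3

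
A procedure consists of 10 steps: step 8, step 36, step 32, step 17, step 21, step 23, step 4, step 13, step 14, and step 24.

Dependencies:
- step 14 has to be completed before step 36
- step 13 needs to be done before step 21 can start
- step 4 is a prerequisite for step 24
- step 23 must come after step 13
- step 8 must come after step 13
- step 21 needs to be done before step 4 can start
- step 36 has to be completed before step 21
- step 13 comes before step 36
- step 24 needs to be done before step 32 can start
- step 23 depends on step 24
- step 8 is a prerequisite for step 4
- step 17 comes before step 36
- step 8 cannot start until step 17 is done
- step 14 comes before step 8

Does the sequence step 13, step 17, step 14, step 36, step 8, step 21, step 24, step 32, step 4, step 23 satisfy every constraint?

No

The sequence places step 24 ahead of step 4.
Since step 4 is required before step 24, the ordering is invalid.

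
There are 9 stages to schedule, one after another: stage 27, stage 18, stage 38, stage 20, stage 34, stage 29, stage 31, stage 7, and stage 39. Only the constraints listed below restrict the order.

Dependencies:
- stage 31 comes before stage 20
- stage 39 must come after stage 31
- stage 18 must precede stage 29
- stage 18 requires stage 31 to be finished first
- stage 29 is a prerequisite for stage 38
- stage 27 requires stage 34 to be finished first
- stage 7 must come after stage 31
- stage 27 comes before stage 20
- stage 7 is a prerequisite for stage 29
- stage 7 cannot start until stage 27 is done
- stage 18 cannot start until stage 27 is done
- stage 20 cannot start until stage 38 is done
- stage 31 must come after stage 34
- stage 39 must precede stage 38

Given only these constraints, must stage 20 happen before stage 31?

In fact the dependencies run the other way: stage 31 → stage 20.
So stage 20 does not have to come before stage 31 — it cannot.

No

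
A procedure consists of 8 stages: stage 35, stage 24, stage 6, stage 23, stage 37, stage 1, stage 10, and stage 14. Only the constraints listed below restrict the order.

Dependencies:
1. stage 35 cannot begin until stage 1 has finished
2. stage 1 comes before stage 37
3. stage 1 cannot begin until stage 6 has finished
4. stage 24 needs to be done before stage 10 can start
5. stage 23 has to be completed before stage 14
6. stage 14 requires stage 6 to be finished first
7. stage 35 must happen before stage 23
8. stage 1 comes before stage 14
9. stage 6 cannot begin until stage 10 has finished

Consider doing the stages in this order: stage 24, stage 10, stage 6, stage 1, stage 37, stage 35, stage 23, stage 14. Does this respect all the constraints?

Every stated constraint is respected: stage 6 sits at position 3, ahead of stage 14 at position 8, and each of the other listed pairs likewise has the predecessor earlier in the sequence.

Yes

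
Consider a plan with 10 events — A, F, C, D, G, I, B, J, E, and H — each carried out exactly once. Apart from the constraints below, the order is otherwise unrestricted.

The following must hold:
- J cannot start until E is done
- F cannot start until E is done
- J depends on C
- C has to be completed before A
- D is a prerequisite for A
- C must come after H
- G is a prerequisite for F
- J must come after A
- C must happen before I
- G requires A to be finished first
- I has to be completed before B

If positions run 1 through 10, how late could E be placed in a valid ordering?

8

Every event that must follow E has to come after it. Tracing all chains starting from E, those events are: F, J — 2 in total.
With 2 mandatory successors out of 10 events total, the latest slot for E is 10−2 = 8, and it's reachable by doing all non-successors before E.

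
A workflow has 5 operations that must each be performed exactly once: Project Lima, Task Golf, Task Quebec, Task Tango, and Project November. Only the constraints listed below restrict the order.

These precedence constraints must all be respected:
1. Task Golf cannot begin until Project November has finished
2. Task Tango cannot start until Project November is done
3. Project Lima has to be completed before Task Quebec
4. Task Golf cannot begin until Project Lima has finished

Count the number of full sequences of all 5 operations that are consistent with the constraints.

16

2 operations have no prerequisites (Project Lima, Project November), so any of them could come first.
Systematically extending each partial ordering one operation at a time and counting, there are 16 complete orderings.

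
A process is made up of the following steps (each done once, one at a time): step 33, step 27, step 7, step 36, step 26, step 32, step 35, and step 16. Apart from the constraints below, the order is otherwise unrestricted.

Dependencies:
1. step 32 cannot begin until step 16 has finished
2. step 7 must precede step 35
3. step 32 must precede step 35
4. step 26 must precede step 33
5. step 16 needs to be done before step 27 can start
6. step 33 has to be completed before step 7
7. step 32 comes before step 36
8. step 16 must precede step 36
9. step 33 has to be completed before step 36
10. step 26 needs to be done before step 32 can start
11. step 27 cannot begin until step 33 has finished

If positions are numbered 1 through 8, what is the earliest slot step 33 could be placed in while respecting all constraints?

The only step forced before step 33 (directly or transitively) is step 26.
So at minimum 1 step comes before step 33, putting step 33 no earlier than position 2. That position is achievable by scheduling exactly that predecessor first.

2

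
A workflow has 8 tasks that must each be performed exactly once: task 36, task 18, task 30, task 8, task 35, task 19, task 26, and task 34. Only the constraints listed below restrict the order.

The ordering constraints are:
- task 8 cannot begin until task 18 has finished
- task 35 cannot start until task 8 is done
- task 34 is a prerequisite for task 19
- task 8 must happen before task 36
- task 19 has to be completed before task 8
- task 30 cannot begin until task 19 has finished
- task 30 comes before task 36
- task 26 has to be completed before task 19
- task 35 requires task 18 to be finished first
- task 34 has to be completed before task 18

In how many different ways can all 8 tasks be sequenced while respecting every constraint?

The tasks with no prerequisites are task 26, task 34; any of them can be placed first.
Counting all ways to extend the partial order to a total order gives 29.

29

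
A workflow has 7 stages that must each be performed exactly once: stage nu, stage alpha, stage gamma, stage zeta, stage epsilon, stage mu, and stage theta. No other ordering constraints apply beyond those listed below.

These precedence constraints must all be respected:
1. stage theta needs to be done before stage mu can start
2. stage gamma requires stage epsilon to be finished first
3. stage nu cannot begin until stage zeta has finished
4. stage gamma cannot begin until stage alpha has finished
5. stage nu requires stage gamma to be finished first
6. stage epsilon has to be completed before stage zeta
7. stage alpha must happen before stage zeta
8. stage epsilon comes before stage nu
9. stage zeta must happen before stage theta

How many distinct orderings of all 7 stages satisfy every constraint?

The stages with no prerequisites are stage alpha, stage epsilon; any of them can be placed first.
Counting all ways to extend the partial order to a total order gives 18.

18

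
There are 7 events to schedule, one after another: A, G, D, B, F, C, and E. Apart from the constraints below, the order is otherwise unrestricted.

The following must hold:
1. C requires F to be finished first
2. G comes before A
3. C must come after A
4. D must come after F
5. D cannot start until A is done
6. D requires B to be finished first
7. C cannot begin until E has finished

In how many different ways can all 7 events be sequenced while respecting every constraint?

4 events have no prerequisites (G, B, F, E), so any of them could come first.
Systematically extending each partial ordering one event at a time and counting, there are 144 complete orderings.

144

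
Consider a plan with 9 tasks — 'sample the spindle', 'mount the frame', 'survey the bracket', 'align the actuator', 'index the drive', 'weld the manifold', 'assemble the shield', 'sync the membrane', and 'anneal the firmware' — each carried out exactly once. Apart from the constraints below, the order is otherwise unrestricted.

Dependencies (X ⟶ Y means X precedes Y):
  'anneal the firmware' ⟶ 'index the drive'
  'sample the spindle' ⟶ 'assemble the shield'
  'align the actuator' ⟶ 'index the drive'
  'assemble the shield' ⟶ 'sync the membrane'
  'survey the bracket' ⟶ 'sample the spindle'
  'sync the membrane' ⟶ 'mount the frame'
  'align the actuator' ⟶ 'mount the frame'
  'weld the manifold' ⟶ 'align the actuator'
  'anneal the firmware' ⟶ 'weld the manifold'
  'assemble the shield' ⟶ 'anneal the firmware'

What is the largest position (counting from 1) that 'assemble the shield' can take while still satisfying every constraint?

The tasks that are forced after 'assemble the shield', directly or by a chain of constraints, are 'mount the frame', 'align the actuator', 'index the drive', 'weld the manifold', 'sync the membrane', 'anneal the firmware'. That's 6 tasks.
With 6 mandatory successors out of 9 tasks total, the latest slot for 'assemble the shield' is 9−6 = 3, and it's reachable by doing all non-successors before 'assemble the shield'.

3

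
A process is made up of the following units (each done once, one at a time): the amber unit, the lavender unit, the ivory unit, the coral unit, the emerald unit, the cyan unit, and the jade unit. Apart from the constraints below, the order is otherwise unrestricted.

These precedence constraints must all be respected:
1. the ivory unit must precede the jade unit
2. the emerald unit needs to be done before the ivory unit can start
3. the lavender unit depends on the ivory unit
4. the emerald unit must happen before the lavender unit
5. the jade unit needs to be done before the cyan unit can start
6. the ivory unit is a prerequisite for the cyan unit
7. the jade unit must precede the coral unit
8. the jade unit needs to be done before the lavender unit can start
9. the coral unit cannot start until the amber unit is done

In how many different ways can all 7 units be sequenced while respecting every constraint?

2 units have no prerequisites (the amber unit, the emerald unit), so any of them could come first.
Systematically extending each partial ordering one unit at a time and counting, there are 30 complete orderings.

30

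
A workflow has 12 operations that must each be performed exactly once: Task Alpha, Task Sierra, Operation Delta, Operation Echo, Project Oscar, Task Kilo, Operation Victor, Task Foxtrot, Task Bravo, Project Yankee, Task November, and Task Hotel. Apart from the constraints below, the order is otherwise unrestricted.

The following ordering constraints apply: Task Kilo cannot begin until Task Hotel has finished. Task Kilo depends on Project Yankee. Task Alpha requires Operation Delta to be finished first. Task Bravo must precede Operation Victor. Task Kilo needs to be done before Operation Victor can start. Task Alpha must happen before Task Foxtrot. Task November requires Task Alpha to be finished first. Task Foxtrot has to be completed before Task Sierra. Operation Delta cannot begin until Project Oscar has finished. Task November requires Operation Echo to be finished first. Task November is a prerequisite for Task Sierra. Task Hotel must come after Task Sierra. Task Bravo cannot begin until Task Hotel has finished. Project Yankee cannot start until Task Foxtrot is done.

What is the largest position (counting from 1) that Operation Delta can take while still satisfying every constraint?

3

The operations that are forced after Operation Delta, directly or by a chain of constraints, are Task Alpha, Task Sierra, Task Kilo, Operation Victor, Task Foxtrot, Task Bravo, Project Yankee, Task November, Task Hotel. That's 9 operations.
So at least 9 operations follow Operation Delta, putting Operation Delta no later than position 3. That position is achievable by scheduling everything else first.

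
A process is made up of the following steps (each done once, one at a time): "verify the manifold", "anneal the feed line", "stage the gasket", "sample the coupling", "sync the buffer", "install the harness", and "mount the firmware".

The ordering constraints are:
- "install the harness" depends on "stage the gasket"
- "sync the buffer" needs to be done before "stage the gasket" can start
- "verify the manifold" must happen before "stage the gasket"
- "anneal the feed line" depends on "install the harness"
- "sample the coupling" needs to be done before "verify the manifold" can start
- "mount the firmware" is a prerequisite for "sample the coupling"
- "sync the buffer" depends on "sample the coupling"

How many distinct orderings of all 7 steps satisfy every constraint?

Only "mount the firmware" has no prerequisites, so it must go first.
Enumerating by repeatedly choosing an available step (one whose prerequisites are all placed) gives 2 distinct complete orderings.

2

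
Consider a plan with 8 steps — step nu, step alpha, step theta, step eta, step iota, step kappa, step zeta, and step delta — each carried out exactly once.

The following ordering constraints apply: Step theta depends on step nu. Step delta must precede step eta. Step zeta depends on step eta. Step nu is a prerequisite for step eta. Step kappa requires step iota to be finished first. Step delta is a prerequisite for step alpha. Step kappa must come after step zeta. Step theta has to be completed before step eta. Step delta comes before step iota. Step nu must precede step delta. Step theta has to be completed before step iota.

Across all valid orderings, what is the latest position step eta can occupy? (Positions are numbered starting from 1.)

6

Following every chain forward from step eta, the steps that must come later are step kappa, step zeta — 2 of them.
So at least 2 steps follow step eta, putting step eta no later than position 6. That position is achievable by scheduling everything else first.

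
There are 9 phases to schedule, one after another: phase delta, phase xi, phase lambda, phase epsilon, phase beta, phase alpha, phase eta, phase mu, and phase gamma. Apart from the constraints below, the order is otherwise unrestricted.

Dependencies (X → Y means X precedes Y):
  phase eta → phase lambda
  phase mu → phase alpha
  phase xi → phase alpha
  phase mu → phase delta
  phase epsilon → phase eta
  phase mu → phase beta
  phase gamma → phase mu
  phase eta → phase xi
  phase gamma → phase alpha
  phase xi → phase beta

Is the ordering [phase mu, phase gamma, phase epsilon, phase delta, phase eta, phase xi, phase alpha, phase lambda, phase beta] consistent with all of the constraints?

No

Here phase gamma comes after phase mu.
Since phase gamma is required before phase mu, the ordering is invalid.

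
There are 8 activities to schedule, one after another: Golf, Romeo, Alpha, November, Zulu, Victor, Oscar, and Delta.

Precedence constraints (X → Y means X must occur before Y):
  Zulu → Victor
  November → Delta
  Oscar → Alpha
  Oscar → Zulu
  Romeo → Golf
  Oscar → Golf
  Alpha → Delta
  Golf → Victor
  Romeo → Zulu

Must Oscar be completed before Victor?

There is a constraint chain Oscar → Golf → Victor.
So Oscar must precede Victor in any valid ordering.

Yes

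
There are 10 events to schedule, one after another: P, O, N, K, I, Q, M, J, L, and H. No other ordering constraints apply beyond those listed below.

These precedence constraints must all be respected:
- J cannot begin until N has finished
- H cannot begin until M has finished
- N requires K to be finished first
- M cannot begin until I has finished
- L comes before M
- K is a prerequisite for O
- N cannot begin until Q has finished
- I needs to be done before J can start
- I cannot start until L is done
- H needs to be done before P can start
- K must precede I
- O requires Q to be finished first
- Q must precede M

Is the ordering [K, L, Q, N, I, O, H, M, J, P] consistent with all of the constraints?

In the proposed order, H appears before M.
That contradicts the constraint that M must precede H.

No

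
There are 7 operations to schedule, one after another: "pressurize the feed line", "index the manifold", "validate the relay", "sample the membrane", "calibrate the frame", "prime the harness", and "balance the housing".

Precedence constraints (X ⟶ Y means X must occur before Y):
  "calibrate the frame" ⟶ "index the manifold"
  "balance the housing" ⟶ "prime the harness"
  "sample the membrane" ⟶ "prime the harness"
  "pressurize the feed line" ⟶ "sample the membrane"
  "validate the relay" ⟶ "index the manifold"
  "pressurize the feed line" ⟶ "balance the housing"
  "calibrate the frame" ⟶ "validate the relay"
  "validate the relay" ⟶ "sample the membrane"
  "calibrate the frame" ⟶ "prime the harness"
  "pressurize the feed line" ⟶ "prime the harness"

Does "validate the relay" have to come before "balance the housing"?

No

"validate the relay" and "balance the housing" are not related by any chain of constraints.
A valid ordering placing "balance the housing" before "validate the relay" exists, so the answer is no.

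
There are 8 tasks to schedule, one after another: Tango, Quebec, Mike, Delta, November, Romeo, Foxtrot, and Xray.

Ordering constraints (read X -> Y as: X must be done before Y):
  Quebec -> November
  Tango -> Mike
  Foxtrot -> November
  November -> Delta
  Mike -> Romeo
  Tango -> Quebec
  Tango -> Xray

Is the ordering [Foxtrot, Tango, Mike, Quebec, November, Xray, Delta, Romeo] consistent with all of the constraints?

Yes

Checking each listed constraint against this order: for instance, Mike is in position 3 and Romeo in position 8, so that constraint holds — and the remaining constraints check out the same way.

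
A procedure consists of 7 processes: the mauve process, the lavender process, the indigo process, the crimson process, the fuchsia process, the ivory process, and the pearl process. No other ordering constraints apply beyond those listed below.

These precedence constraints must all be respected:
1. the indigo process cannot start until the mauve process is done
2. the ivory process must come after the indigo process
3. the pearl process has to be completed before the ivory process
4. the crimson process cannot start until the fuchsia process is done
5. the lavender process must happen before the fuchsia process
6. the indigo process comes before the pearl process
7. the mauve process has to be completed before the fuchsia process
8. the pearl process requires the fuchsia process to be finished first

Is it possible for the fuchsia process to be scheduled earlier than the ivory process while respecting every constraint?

The fuchsia process is actually forced before the ivory process by the constraints, so certainly some valid ordering has the fuchsia process first.

Yes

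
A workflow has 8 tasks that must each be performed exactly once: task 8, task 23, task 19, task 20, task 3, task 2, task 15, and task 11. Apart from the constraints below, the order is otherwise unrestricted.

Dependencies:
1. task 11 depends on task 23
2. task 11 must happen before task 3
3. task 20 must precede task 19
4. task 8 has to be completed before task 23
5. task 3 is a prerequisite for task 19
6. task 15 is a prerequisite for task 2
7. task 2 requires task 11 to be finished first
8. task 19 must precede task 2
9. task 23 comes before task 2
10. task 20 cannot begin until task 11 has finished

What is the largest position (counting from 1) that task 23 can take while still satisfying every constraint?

The tasks that are forced after task 23, directly or by a chain of constraints, are task 19, task 20, task 3, task 2, task 11. That's 5 tasks.
With 5 mandatory successors out of 8 tasks total, the latest slot for task 23 is 8−5 = 3, and it's reachable by doing all non-successors before task 23.

3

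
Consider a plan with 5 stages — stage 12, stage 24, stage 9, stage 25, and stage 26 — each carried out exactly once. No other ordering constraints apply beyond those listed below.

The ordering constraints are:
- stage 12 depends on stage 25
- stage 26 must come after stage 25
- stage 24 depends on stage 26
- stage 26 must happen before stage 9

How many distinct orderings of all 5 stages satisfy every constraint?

8

Stage 25 is the only stage with nothing required before it, so every ordering starts there.
Counting all ways to extend the partial order to a total order gives 8.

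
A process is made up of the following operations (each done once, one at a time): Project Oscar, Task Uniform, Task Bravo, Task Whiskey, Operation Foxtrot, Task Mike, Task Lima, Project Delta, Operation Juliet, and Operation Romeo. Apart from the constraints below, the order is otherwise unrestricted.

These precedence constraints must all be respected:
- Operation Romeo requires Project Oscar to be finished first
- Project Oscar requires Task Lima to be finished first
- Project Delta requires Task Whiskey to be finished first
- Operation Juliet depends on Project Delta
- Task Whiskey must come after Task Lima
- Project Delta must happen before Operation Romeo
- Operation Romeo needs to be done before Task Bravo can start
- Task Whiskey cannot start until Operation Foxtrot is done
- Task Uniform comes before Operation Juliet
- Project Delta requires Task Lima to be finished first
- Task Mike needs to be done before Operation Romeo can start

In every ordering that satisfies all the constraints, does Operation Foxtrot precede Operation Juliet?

Yes

Following the dependencies: Operation Foxtrot → Task Whiskey → Project Delta → Operation Juliet.
Hence Operation Foxtrot necessarily comes before Operation Juliet.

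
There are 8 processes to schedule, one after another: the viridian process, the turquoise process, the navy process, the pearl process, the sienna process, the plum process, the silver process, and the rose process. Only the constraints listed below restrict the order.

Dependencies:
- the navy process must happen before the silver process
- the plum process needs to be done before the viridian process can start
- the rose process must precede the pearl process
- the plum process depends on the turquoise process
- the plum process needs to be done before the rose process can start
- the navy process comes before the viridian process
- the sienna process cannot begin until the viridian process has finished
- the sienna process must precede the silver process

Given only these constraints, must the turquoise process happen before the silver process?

Yes

Chaining the stated constraints: the turquoise process → the plum process → the viridian process → the sienna process → the silver process.
Hence the turquoise process necessarily comes before the silver process.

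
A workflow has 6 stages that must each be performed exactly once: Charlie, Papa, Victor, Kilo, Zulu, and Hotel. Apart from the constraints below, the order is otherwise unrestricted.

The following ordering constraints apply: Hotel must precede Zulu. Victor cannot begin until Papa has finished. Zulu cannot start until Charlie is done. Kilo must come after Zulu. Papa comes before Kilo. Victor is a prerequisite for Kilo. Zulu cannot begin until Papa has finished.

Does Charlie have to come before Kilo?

There is a constraint chain Charlie → Zulu → Kilo.
So Charlie must precede Kilo in any valid ordering.

Yes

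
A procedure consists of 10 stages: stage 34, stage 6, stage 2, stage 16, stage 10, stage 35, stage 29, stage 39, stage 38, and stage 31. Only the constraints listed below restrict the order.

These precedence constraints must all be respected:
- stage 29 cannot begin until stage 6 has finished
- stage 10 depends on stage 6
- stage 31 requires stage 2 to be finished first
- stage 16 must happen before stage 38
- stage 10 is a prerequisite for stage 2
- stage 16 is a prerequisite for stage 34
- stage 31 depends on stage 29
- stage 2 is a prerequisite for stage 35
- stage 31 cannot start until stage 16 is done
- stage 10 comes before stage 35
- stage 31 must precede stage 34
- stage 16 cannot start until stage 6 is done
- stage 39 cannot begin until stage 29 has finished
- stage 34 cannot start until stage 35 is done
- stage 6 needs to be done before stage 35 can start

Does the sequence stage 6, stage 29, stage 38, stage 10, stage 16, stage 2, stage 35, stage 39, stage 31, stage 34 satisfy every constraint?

Here stage 16 comes after stage 38.
But one of the constraints requires stage 16 before stage 38, so this ordering violates it.

No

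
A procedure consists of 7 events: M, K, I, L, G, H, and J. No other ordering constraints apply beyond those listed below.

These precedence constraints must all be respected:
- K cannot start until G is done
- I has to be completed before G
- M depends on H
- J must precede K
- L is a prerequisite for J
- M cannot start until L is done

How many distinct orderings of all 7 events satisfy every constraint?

111

The events with no prerequisites are I, L, H; any of them can be placed first.
Systematically extending each partial ordering one event at a time and counting, there are 111 complete orderings.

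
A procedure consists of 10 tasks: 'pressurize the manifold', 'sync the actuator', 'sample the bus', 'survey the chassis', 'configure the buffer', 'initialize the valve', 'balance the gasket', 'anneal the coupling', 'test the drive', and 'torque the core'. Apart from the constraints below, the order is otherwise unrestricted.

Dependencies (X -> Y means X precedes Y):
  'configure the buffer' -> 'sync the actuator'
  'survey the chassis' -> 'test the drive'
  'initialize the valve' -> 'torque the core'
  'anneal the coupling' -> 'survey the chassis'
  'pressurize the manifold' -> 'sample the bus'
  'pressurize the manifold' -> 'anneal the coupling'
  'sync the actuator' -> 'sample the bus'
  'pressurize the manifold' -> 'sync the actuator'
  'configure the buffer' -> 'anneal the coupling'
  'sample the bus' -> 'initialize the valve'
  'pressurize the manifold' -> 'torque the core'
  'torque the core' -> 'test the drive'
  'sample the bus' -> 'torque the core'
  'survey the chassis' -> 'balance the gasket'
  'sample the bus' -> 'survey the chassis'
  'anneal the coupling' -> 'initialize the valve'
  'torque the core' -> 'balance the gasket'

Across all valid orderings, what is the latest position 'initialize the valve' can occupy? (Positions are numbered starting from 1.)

7

Following every chain forward from 'initialize the valve', the tasks that must come later are 'balance the gasket', 'test the drive', 'torque the core' — 3 of them.
So at least 3 tasks follow 'initialize the valve', putting 'initialize the valve' no later than position 7. That position is achievable by scheduling everything else first.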